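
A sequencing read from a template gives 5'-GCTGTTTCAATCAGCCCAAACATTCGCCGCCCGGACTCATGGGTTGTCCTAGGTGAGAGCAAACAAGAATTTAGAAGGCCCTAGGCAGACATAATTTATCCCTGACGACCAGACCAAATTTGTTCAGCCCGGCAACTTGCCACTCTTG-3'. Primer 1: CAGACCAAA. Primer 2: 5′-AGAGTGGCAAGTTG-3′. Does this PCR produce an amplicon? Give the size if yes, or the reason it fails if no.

Yes — a 37 bp product.

Primer 1 (CAGACCAAA) matches the top strand at positions 110–118; it acts as a forward primer.
Primer 2's reverse complement is CAACTTGCCACTCT, matching the top strand at positions 133–146; it acts as a reverse primer.
The 3' ends face each other across positions 110–146, giving a 37 bp product.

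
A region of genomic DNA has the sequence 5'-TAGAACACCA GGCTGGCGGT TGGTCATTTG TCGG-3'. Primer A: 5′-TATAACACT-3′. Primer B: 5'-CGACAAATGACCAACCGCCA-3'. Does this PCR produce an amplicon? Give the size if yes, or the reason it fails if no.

No product — primer A has no binding site in the template.

Primer A (TATAACACT) does not match the top strand, and its reverse complement AGTGTTATA does not match either.
With no annealing site for primer A, no amplification occurs.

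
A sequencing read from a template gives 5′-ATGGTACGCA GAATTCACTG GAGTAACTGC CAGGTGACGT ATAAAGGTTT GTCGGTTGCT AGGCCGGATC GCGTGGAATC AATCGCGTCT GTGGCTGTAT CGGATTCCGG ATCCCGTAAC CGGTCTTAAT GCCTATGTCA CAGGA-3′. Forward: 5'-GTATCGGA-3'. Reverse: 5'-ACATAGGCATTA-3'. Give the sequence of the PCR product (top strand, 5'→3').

5'-GTATCGGATTCCGGATCCCGTAACCGGTCTTAATGCCTATGT-3'

Forward primer GTATCGGA is found on the top strand at positions 97–104.
The reverse primer's reverse complement is TAATGCCTATGT, which matches the template at positions 127–138.
The product is the template from position 97 through 138 (42 bp).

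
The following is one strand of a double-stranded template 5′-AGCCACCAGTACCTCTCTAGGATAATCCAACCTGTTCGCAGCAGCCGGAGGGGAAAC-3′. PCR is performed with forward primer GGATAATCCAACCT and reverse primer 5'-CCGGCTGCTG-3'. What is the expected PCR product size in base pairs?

Forward primer GGATAATCCAACCT is found on the top strand at positions 20–33.
Taking the reverse complement of CCGGCTGCTG gives CAGCAGCCGG, found at positions 39–48 on the template; the primer anneals here to the top strand with its 3' end pointing upstream.
Product length = (reverse-primer end) − (forward-primer start) + 1 = 48 − 20 + 1 = 29 bp.

29 bp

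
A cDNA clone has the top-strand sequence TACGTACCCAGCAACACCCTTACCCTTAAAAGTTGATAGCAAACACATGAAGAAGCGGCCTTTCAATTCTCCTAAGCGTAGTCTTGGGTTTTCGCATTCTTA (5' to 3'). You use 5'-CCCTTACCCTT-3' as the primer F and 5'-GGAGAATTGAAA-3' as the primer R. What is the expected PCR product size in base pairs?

56 bp

Forward primer CCCTTACCCTT is found on the top strand at positions 17–27.
The reverse primer's reverse complement is TTTCAATTCTCC, which matches the template at positions 61–72.
Amplicon spans positions 17–72: 56 bp.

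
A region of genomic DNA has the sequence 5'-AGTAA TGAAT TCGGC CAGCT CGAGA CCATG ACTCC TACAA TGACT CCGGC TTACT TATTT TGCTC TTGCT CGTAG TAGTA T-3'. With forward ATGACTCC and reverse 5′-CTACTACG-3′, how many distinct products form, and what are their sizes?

Two products: 51 bp, 39 bp

The forward primer ATGACTCC matches the top strand at positions 28–35, 40–47.
The reverse primer's reverse complement is CGTAGTAG, matching at positions 71–78.
Each forward site pairs with the reverse site to give a product ending at position 78: sizes 51, 39 bp.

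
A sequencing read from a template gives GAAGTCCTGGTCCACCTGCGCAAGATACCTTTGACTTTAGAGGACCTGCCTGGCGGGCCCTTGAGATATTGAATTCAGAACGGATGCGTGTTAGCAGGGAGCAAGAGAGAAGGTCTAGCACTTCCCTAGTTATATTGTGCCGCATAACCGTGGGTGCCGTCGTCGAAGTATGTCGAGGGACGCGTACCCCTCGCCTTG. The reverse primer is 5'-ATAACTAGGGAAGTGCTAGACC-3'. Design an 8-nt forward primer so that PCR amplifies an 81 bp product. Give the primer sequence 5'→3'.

The reverse primer's reverse complement GGTCTAGCACTTCCCTAGTTAT matches the template at positions 112–133, so the product ends at position 133.
An 81 bp product then starts at position 133 − 81 + 1 = 53.
The forward primer is identical to the top strand there: GCGGGCCC.

5'-GCGGGCCC-3'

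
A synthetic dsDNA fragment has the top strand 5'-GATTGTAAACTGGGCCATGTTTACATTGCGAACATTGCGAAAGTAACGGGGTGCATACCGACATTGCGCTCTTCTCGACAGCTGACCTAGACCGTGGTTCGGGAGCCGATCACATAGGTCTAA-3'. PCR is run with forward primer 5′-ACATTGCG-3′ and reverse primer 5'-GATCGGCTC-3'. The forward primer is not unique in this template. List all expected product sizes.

The forward primer ACATTGCG matches the top strand at positions 23–30, 32–39, 61–68.
The reverse primer's reverse complement is GAGCCGATC, matching at positions 103–111.
Each forward site pairs with the reverse site to give a product ending at position 111: sizes 89, 80, 51 bp.

89 bp, 80 bp, 51 bp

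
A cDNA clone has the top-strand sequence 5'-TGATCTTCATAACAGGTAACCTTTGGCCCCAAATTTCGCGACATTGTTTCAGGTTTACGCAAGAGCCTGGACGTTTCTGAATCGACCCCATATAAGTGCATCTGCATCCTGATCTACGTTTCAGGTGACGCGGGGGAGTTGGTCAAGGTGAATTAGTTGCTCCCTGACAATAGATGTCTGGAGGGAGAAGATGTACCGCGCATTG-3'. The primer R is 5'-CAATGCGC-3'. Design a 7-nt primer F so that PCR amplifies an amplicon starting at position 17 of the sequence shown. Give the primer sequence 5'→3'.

5'-TAACCTT-3'

The reverse primer's reverse complement GCGCATTG matches the template at positions 198–205; the product starts at position 17.
The forward primer is identical to the top strand over positions 17–23: TAACCTT.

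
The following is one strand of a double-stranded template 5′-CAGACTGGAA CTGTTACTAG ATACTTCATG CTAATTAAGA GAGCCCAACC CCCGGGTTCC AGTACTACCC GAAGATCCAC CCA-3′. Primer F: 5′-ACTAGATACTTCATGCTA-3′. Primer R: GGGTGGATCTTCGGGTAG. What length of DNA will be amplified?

Forward primer ACTAGATACTTCATGCTA is found on the top strand at positions 16–33.
Taking the reverse complement of GGGTGGATCTTCGGGTAG gives CTACCCGAAGATCCACCC, found at positions 65–82 on the template; the primer anneals here to the top strand with its 3' end pointing upstream.
Product length = (reverse-primer end) − (forward-primer start) + 1 = 82 − 16 + 1 = 67 bp.

67 bp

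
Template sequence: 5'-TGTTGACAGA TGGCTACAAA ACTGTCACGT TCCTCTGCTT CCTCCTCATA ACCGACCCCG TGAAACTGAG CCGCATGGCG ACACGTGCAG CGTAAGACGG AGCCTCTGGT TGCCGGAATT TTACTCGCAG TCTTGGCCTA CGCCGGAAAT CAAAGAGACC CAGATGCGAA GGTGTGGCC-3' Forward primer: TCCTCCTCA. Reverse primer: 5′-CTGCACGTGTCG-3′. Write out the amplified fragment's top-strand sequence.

5'-TCCTCCTCATAACCGACCCCGTGAAACTGAGCCGCATGGCGACACGTGCAG-3'

The forward primer matches the template at positions 40–48.
Taking the reverse complement of CTGCACGTGTCG gives CGACACGTGCAG, found at positions 79–90 on the template; the primer anneals here to the top strand with its 3' end pointing upstream.
The product is the template from position 40 through 90 (51 bp).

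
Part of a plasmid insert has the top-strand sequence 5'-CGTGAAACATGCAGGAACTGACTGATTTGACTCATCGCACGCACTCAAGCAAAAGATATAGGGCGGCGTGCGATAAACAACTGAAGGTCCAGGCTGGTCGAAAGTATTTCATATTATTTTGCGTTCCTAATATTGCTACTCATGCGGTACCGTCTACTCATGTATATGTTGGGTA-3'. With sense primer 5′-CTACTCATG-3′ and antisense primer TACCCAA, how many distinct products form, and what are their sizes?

Two products: 40 bp, 22 bp

The forward primer CTACTCATG matches the top strand at positions 136–144, 154–162.
The reverse primer's reverse complement is TTGGGTA, matching at positions 169–175.
Each forward site pairs with the reverse site to give a product ending at position 175: sizes 40, 22 bp.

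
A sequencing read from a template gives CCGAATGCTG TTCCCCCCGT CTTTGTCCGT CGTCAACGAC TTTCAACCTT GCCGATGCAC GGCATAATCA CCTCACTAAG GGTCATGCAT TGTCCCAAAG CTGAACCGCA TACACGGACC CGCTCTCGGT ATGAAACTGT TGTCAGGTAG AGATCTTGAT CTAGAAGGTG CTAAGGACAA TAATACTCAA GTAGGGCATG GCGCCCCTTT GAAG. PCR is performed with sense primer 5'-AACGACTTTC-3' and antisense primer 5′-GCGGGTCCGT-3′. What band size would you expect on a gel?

89 bp

Forward primer AACGACTTTC is found on the top strand at positions 35–44.
Reverse complement of the reverse primer: ACGGACCCGC. This occurs on the top strand at positions 114–123.
Amplicon spans positions 35–123: 89 bp.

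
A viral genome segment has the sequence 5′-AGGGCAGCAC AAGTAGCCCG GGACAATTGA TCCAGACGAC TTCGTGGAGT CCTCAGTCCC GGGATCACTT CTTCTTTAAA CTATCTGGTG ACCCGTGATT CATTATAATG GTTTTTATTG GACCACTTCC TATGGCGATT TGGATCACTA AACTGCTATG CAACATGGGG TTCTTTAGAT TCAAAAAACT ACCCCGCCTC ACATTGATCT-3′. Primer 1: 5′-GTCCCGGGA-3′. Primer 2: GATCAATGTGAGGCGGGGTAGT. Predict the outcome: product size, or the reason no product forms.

Primer 1 (GTCCCGGGA) matches the top strand at positions 56–64; it acts as a forward primer.
Primer 2's reverse complement is ACTACCCCGCCTCACATTGATC, matching the top strand at positions 188–209; it acts as a reverse primer.
The 3' ends face each other across positions 56–209, giving a 154 bp product.

Yes — a 154 bp product.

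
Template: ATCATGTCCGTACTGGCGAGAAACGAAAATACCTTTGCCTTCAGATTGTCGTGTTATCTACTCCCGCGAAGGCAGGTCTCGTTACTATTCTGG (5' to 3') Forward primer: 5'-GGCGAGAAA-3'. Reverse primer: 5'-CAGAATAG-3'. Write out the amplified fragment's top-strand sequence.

5'-GGCGAGAAACGAAAATACCTTTGCCTTCAGATTGTCGTGTTATCTACTCCCGCGAAGGCAGGTCTCGTTACTATTCTG-3'

Scanning the template, GGCGAGAAA occurs at positions 15–23; this primer anneals to the bottom strand there with its 3' end pointing downstream.
Reverse complement of the reverse primer: CTATTCTG. This occurs on the top strand at positions 85–92.
The product is the template from position 15 through 92 (78 bp).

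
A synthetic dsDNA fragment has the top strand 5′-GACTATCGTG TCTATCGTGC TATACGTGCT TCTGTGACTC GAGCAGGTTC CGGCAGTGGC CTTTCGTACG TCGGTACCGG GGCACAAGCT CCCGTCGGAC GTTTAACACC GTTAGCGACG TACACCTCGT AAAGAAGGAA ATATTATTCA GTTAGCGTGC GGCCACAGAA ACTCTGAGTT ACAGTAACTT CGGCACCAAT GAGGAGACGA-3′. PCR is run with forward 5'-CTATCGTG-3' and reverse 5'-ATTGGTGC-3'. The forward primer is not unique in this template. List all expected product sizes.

The forward primer CTATCGTG matches the top strand at positions 3–10, 12–19.
The reverse primer's reverse complement is GCACCAAT, matching at positions 193–200.
Each forward site pairs with the reverse site to give a product ending at position 200: sizes 198, 189 bp.

198 bp, 189 bp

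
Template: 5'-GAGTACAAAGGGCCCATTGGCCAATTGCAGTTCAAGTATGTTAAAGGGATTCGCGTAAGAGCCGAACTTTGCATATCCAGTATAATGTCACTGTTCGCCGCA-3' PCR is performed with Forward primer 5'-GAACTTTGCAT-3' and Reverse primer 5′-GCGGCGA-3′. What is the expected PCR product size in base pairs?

38 bp

The forward primer matches the template at positions 64–74.
Reverse complement of the reverse primer: TCGCCGC. This occurs on the top strand at positions 95–101.
The product runs from position 64 to position 101, so its length is 101 − 64 + 1 = 38 bp.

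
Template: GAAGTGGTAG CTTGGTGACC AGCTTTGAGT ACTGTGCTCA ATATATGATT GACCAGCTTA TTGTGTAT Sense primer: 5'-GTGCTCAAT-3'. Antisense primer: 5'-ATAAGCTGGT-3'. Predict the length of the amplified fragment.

Forward primer GTGCTCAAT is found on the top strand at positions 34–42.
Taking the reverse complement of ATAAGCTGGT gives ACCAGCTTAT, found at positions 52–61 on the template; the primer anneals here to the top strand with its 3' end pointing upstream.
Product length = (reverse-primer end) − (forward-primer start) + 1 = 61 − 34 + 1 = 28 bp.

28 bp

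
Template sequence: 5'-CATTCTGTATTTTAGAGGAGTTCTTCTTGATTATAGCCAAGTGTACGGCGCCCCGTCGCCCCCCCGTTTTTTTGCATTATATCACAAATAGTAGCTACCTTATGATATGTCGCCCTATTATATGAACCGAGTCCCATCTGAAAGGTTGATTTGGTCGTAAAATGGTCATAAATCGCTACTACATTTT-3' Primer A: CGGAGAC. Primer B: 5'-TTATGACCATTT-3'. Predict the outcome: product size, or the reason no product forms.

No product — primer A has no binding site in the template.

Primer A (CGGAGAC) does not match the top strand, and its reverse complement GTCTCCG does not match either.
With no annealing site for primer A, no amplification occurs.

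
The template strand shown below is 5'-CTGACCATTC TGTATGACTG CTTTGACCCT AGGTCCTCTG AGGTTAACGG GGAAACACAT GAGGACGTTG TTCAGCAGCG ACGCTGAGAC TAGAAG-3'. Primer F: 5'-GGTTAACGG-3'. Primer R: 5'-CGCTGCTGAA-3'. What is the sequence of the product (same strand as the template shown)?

Forward primer GGTTAACGG is found on the top strand at positions 42–50.
Reverse complement of the reverse primer: TTCAGCAGCG. This occurs on the top strand at positions 71–80.
The product is the template from position 42 through 80 (39 bp).

5'-GGTTAACGGGGAAACACATGAGGACGTTGTTCAGCAGCG-3'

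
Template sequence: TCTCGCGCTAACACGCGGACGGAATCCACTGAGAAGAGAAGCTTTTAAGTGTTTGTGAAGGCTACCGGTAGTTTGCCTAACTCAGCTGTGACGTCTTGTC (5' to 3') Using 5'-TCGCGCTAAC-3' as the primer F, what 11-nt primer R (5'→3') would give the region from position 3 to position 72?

The product's 3' end on the top strand is position 72.
The reverse primer anneals to the top strand over positions 62–72, i.e. to CTACCGGTAGT.
Its sequence written 5'→3' is the reverse complement: ACTACCGGTAG.

5'-ACTACCGGTAG-3'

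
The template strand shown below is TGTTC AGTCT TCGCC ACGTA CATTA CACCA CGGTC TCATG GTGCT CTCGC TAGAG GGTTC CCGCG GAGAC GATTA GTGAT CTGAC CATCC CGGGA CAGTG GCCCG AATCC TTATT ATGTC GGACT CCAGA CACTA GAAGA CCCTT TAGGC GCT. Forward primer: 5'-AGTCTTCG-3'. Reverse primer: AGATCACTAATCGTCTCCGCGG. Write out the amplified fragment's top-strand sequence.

Forward primer AGTCTTCG is found on the top strand at positions 6–13.
Taking the reverse complement of AGATCACTAATCGTCTCCGCGG gives CCGCGGAGACGATTAGTGATCT, found at positions 61–82 on the template; the primer anneals here to the top strand with its 3' end pointing upstream.
The product is the template from position 6 through 82 (77 bp).

5'-AGTCTTCGCCACGTACATTACACCACGGTCTCATGGTGCTCTCGCTAGAGGGTTCCCGCGGAGACGATTAGTGATCT-3'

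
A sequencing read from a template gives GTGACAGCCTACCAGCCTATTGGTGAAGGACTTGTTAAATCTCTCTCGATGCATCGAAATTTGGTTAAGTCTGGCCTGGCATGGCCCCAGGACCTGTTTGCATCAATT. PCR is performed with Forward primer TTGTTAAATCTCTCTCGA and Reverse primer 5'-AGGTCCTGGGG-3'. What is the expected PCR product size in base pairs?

Scanning the template, TTGTTAAATCTCTCTCGA occurs at positions 32–49; this primer anneals to the bottom strand there with its 3' end pointing downstream.
Reverse complement of the reverse primer: CCCCAGGACCT. This occurs on the top strand at positions 85–95.
Product length = (reverse-primer end) − (forward-primer start) + 1 = 95 − 32 + 1 = 64 bp.

64 bp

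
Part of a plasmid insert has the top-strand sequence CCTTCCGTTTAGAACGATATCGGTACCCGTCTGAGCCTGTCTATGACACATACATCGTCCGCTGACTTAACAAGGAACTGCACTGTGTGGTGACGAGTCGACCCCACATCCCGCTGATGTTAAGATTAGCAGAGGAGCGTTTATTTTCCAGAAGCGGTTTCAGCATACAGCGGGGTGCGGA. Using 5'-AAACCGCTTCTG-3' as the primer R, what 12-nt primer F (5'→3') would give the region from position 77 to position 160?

The reverse primer's reverse complement CAGAAGCGGTTT matches the template at positions 149–160; the product starts at position 77.
The forward primer is identical to the top strand over positions 77–88: ACTGCACTGTGT.

5'-ACTGCACTGTGT-3'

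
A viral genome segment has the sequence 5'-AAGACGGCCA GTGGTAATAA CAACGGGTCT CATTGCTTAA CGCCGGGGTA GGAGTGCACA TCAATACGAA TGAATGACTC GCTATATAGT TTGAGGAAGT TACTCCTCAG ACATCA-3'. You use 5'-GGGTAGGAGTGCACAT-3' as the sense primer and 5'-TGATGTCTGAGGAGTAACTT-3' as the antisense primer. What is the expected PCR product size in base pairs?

71 bp

Forward primer GGGTAGGAGTGCACAT is found on the top strand at positions 46–61.
Reverse complement of the reverse primer: AAGTTACTCCTCAGACATCA. This occurs on the top strand at positions 97–116.
The product runs from position 46 to position 116, so its length is 116 − 46 + 1 = 71 bp.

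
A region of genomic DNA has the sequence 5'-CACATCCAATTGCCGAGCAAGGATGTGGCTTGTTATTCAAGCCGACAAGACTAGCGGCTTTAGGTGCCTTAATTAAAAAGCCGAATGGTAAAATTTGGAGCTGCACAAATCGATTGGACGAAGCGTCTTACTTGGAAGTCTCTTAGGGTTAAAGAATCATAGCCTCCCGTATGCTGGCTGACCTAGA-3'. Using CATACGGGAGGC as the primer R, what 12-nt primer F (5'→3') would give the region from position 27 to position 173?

5'-GGCTTGTTATTC-3'

The reverse primer's reverse complement GCCTCCCGTATG matches the template at positions 162–173; the product starts at position 27.
The forward primer is identical to the top strand over positions 27–38: GGCTTGTTATTC.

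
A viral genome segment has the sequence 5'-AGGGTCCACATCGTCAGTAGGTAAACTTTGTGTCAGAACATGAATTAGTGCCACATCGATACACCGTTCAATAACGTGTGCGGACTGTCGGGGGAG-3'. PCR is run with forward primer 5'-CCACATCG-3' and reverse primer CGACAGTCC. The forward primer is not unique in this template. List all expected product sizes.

85 bp, 40 bp

The forward primer CCACATCG matches the top strand at positions 6–13, 51–58.
The reverse primer's reverse complement is GGACTGTCG, matching at positions 82–90.
Each forward site pairs with the reverse site to give a product ending at position 90: sizes 85, 40 bp.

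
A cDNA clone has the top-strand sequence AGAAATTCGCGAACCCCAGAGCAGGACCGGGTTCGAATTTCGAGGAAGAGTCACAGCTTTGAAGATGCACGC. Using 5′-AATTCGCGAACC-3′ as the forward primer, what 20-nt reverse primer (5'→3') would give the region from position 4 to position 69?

The product's 3' end on the top strand is position 69.
The reverse primer anneals to the top strand over positions 50–69, i.e. to GTCACAGCTTTGAAGATGCA.
Its sequence written 5'→3' is the reverse complement: TGCATCTTCAAAGCTGTGAC.

5'-TGCATCTTCAAAGCTGTGAC-3'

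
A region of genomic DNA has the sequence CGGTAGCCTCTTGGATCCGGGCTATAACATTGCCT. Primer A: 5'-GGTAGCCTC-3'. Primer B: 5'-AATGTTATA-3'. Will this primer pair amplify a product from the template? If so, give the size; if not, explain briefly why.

Yes — a 30 bp product.

Primer A (GGTAGCCTC) matches the top strand at positions 2–10; it acts as a forward primer.
Primer B's reverse complement is TATAACATT, matching the top strand at positions 23–31; it acts as a reverse primer.
The 3' ends face each other across positions 2–31, giving a 30 bp product.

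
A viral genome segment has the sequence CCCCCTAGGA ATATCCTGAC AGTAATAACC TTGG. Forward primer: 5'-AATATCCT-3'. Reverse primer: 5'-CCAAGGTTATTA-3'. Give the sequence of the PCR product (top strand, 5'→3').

5'-AATATCCTGACAGTAATAACCTTGG-3'

The forward primer matches the template at positions 10–17.
Reverse complement of the reverse primer: TAATAACCTTGG. This occurs on the top strand at positions 23–34.
The product is the template from position 10 through 34 (25 bp).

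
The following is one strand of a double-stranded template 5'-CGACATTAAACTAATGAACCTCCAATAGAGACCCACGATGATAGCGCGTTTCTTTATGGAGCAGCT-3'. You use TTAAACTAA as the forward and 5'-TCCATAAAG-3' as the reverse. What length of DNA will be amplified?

55 bp

Forward primer TTAAACTAA is found on the top strand at positions 6–14.
Taking the reverse complement of TCCATAAAG gives CTTTATGGA, found at positions 52–60 on the template; the primer anneals here to the top strand with its 3' end pointing upstream.
The product runs from position 6 to position 60, so its length is 60 − 6 + 1 = 55 bp.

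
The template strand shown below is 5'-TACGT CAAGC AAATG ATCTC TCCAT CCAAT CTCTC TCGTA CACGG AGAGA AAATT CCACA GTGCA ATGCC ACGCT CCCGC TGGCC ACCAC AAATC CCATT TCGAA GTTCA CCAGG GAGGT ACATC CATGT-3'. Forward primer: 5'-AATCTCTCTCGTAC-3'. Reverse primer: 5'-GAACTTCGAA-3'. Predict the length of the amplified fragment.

The forward primer matches the template at positions 28–41.
Reverse complement of the reverse primer: TTCGAAGTTC. This occurs on the top strand at positions 100–109.
Amplicon spans positions 28–109: 82 bp.

82 bp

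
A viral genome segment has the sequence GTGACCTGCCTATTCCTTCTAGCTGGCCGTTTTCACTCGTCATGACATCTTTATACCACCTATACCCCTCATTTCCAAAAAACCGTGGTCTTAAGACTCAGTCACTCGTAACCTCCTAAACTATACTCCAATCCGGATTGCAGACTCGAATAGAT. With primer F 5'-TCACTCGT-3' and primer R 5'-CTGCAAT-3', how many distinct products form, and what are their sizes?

The forward primer TCACTCGT matches the top strand at positions 33–40, 102–109.
The reverse primer's reverse complement is ATTGCAG, matching at positions 137–143.
Each forward site pairs with the reverse site to give a product ending at position 143: sizes 111, 42 bp.

Two products: 111 bp, 42 bp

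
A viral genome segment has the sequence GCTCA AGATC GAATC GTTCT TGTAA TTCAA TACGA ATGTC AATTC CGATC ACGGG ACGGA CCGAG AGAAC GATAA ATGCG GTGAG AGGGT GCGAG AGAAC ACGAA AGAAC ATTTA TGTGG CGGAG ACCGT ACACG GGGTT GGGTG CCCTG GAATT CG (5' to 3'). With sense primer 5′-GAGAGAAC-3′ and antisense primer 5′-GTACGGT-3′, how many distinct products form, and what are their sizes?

The forward primer GAGAGAAC matches the top strand at positions 63–70, 93–100.
The reverse primer's reverse complement is ACCGTAC, matching at positions 126–132.
Each forward site pairs with the reverse site to give a product ending at position 132: sizes 70, 40 bp.

Two products: 70 bp, 40 bp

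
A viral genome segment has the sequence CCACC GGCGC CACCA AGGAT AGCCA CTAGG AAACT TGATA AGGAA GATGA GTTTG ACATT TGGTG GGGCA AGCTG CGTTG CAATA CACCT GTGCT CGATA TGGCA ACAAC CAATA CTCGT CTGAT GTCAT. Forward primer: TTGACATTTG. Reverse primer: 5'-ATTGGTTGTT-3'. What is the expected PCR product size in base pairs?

62 bp

The forward primer matches the template at positions 53–62.
Reverse complement of the reverse primer: AACAACCAAT. This occurs on the top strand at positions 105–114.
The product runs from position 53 to position 114, so its length is 114 − 53 + 1 = 62 bp.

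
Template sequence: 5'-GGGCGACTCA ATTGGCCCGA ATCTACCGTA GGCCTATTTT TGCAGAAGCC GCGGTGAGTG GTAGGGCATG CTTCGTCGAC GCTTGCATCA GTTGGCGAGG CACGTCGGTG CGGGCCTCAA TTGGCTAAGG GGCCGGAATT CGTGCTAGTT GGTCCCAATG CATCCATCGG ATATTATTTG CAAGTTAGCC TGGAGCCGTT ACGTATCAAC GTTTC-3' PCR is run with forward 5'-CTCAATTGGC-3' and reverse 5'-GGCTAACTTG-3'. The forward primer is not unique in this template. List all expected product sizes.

The forward primer CTCAATTGGC matches the top strand at positions 7–16, 116–125.
The reverse primer's reverse complement is CAAGTTAGCC, matching at positions 181–190.
Each forward site pairs with the reverse site to give a product ending at position 190: sizes 184, 75 bp.

184 bp, 75 bp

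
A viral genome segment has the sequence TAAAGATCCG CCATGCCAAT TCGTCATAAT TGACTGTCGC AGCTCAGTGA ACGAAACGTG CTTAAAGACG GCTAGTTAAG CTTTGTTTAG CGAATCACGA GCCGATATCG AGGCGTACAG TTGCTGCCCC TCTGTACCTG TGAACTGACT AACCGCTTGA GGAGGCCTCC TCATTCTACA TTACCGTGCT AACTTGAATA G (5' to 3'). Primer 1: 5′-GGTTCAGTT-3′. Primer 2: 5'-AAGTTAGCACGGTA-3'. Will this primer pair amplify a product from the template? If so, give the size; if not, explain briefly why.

No product — primer 1 has no binding site in the template.

Primer 1 (GGTTCAGTT) does not match the top strand, and its reverse complement AACTGAACC does not match either.
With no annealing site for primer 1, no amplification occurs.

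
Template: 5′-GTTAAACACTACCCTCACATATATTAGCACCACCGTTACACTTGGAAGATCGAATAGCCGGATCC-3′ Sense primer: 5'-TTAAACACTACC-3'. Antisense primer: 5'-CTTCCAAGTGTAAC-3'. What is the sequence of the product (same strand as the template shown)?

5'-TTAAACACTACCCTCACATATATTAGCACCACCGTTACACTTGGAAG-3'

The forward primer matches the template at positions 2–13.
Taking the reverse complement of CTTCCAAGTGTAAC gives GTTACACTTGGAAG, found at positions 35–48 on the template; the primer anneals here to the top strand with its 3' end pointing upstream.
The product is the template from position 2 through 48 (47 bp).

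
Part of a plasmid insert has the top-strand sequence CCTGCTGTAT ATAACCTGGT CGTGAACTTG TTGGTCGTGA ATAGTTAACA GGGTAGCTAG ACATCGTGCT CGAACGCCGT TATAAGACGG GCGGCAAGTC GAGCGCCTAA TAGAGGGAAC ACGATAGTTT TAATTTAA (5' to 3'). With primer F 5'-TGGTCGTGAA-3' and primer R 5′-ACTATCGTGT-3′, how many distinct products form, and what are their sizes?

Two products: 112 bp, 97 bp

The forward primer TGGTCGTGAA matches the top strand at positions 17–26, 32–41.
The reverse primer's reverse complement is ACACGATAGT, matching at positions 119–128.
Each forward site pairs with the reverse site to give a product ending at position 128: sizes 112, 97 bp.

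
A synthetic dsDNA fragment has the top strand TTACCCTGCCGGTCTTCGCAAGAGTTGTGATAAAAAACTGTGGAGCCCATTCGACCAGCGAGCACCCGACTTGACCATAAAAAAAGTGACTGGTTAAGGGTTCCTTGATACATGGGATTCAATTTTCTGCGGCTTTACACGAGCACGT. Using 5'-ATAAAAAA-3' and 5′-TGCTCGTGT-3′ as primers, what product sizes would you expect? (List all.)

116 bp, 69 bp

The forward primer ATAAAAAA matches the top strand at positions 30–37, 77–84.
The reverse primer's reverse complement is ACACGAGCA, matching at positions 137–145.
Each forward site pairs with the reverse site to give a product ending at position 145: sizes 116, 69 bp.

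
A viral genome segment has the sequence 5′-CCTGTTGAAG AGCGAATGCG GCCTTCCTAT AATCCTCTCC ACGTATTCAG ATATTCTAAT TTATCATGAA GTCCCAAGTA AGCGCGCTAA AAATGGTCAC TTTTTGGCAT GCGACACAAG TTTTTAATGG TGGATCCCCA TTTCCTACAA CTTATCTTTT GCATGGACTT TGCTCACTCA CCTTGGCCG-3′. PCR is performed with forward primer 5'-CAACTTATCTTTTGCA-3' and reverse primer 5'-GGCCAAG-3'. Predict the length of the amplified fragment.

Forward primer CAACTTATCTTTTGCA is found on the top strand at positions 148–163.
Taking the reverse complement of GGCCAAG gives CTTGGCC, found at positions 182–188 on the template; the primer anneals here to the top strand with its 3' end pointing upstream.
Product length = (reverse-primer end) − (forward-primer start) + 1 = 188 − 148 + 1 = 41 bp.

41 bp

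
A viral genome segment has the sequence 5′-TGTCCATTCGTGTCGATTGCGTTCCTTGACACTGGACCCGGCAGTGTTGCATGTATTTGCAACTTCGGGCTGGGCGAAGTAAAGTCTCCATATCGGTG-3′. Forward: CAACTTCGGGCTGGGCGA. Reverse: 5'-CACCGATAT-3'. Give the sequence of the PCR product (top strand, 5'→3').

Scanning the template, CAACTTCGGGCTGGGCGA occurs at positions 60–77; this primer anneals to the bottom strand there with its 3' end pointing downstream.
The reverse primer's reverse complement is ATATCGGTG, which matches the template at positions 90–98.
The product is the template from position 60 through 98 (39 bp).

5'-CAACTTCGGGCTGGGCGAAGTAAAGTCTCCATATCGGTG-3'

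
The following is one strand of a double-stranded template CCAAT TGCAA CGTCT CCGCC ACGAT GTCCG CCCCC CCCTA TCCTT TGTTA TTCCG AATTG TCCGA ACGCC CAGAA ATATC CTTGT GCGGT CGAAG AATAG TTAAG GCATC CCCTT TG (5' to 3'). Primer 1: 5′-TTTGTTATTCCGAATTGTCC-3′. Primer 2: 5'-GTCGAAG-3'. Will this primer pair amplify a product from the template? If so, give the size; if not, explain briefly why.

No product — both primers anneal to the same strand and extend in the same direction.

Primer 1 (TTTGTTATTCCGAATTGTCC) matches the top strand at positions 44–63 (3' end points downstream).
Primer 2 (GTCGAAG) also matches the top strand directly, at positions 89–95 — its reverse complement CTTCGAC is not present.
Both primers anneal to the bottom strand with 3' ends pointing the same way, so neither can prime synthesis back toward the other.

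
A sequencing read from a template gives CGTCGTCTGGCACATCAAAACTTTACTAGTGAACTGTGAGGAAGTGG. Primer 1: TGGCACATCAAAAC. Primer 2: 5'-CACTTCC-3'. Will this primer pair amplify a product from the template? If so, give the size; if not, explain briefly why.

Yes — a 39 bp product.

Primer 1 (TGGCACATCAAAAC) matches the top strand at positions 8–21; it acts as a forward primer.
Primer 2's reverse complement is GGAAGTG, matching the top strand at positions 40–46; it acts as a reverse primer.
The 3' ends face each other across positions 8–46, giving a 39 bp product.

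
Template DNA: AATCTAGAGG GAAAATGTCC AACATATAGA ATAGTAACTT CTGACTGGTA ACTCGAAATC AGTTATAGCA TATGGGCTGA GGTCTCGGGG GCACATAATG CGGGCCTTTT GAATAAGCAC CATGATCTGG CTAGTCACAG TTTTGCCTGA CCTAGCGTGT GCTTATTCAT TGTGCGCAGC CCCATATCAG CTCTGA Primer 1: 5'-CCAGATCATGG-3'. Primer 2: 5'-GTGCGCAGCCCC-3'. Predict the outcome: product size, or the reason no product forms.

Primer 1 (CCAGATCATGG) has reverse complement CCATGATCTGG, which matches the top strand at positions 120–130; primer 1 anneals to the top strand there with its 3' end pointing upstream toward position 120.
Primer 2 (GTGCGCAGCCCC) matches the top strand directly at positions 172–183; it anneals to the bottom strand with its 3' end pointing downstream toward position 183.
The 3' ends diverge (primer 1 extends toward position 1, primer 2 toward position 196), so the primers never converge on a shared product.

No product — the primers' 3' ends point away from each other.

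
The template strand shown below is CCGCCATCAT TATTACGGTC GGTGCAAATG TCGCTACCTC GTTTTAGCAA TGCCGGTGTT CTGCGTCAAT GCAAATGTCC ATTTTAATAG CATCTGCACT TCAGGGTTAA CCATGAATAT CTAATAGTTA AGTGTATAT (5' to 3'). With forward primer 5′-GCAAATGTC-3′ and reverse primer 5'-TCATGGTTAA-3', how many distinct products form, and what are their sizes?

Two products: 93 bp, 46 bp

The forward primer GCAAATGTC matches the top strand at positions 24–32, 71–79.
The reverse primer's reverse complement is TTAACCATGA, matching at positions 107–116.
Each forward site pairs with the reverse site to give a product ending at position 116: sizes 93, 46 bp.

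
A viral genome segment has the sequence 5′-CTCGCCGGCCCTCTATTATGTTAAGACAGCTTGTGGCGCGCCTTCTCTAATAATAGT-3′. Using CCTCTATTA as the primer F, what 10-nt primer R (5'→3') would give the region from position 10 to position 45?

5'-GAAGGCGCGC-3'

The product's 3' end on the top strand is position 45.
The reverse primer anneals to the top strand over positions 36–45, i.e. to GCGCGCCTTC.
Its sequence written 5'→3' is the reverse complement: GAAGGCGCGC.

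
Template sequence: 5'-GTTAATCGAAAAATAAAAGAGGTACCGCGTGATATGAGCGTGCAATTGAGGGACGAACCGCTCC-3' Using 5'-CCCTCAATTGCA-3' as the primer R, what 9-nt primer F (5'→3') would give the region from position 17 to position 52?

The reverse primer's reverse complement TGCAATTGAGGG matches the template at positions 41–52; the product starts at position 17.
The forward primer is identical to the top strand over positions 17–25: AAGAGGTAC.

5'-AAGAGGTAC-3'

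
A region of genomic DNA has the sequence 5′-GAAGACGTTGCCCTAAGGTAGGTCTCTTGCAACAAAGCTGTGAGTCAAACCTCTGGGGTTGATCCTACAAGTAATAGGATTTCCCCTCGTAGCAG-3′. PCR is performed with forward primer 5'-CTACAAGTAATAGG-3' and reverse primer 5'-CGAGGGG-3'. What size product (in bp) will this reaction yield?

The forward primer matches the template at positions 65–78.
The reverse primer's reverse complement is CCCCTCG, which matches the template at positions 83–89.
Product length = (reverse-primer end) − (forward-primer start) + 1 = 89 − 65 + 1 = 25 bp.

25 bp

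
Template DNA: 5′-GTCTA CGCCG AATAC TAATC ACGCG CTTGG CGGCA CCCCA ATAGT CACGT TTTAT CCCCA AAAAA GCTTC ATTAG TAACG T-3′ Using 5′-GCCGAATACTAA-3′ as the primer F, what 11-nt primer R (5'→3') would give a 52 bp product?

The forward primer binds at positions 7–18, so a 52 bp product ends at position 7 + 52 − 1 = 58.
The reverse primer anneals to the top strand over positions 48–58, i.e. to CGTTTTATCCC.
Its sequence written 5'→3' is the reverse complement: GGGATAAAACG.

5'-GGGATAAAACG-3'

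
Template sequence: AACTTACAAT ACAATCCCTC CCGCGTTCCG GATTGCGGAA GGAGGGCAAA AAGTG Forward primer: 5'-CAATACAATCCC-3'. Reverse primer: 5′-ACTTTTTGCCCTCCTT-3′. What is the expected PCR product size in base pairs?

48 bp

The forward primer matches the template at positions 7–18.
Taking the reverse complement of ACTTTTTGCCCTCCTT gives AAGGAGGGCAAAAAGT, found at positions 39–54 on the template; the primer anneals here to the top strand with its 3' end pointing upstream.
Amplicon spans positions 7–54: 48 bp.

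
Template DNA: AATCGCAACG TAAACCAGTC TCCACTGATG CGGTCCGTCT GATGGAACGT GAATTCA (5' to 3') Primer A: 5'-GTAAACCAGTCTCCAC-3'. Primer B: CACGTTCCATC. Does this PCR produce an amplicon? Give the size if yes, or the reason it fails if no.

Yes — a 42 bp product.

Primer A (GTAAACCAGTCTCCAC) matches the top strand at positions 10–25; it acts as a forward primer.
Primer B's reverse complement is GATGGAACGTG, matching the top strand at positions 41–51; it acts as a reverse primer.
The 3' ends face each other across positions 10–51, giving a 42 bp product.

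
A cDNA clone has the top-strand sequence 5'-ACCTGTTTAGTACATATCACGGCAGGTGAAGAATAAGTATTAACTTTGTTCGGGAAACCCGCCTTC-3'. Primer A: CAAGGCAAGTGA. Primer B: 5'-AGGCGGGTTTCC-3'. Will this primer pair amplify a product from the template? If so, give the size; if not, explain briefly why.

No product — primer A has no binding site in the template.

Primer A (CAAGGCAAGTGA) does not match the top strand, and its reverse complement TCACTTGCCTTG does not match either.
With no annealing site for primer A, no amplification occurs.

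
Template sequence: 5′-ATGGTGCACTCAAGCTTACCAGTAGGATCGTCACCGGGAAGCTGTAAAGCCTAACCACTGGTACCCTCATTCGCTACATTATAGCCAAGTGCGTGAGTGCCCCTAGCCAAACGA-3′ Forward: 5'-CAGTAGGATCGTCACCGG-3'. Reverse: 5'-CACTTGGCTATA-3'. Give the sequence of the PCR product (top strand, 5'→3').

5'-CAGTAGGATCGTCACCGGGAAGCTGTAAAGCCTAACCACTGGTACCCTCATTCGCTACATTATAGCCAAGTG-3'

Scanning the template, CAGTAGGATCGTCACCGG occurs at positions 20–37; this primer anneals to the bottom strand there with its 3' end pointing downstream.
Reverse complement of the reverse primer: TATAGCCAAGTG. This occurs on the top strand at positions 80–91.
The product is the template from position 20 through 91 (72 bp).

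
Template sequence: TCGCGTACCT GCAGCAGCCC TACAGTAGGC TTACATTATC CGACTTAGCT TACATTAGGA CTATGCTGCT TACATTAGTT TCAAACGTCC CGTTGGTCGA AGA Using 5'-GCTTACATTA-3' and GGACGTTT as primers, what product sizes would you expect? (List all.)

The forward primer GCTTACATTA matches the top strand at positions 29–38, 48–57, 68–77.
The reverse primer's reverse complement is AAACGTCC, matching at positions 83–90.
Each forward site pairs with the reverse site to give a product ending at position 90: sizes 62, 43, 23 bp.

62 bp, 43 bp, 23 bp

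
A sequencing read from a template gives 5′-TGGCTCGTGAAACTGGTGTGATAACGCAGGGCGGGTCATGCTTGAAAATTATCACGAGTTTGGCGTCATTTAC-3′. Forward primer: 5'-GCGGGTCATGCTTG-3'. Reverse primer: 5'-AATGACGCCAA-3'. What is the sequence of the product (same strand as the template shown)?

5'-GCGGGTCATGCTTGAAAATTATCACGAGTTTGGCGTCATT-3'

Scanning the template, GCGGGTCATGCTTG occurs at positions 31–44; this primer anneals to the bottom strand there with its 3' end pointing downstream.
Reverse complement of the reverse primer: TTGGCGTCATT. This occurs on the top strand at positions 60–70.
The product is the template from position 31 through 70 (40 bp).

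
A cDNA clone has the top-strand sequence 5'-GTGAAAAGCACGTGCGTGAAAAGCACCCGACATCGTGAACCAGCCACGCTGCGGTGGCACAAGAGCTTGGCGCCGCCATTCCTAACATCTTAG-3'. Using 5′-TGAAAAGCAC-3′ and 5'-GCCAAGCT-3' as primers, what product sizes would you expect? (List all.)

70 bp, 55 bp

The forward primer TGAAAAGCAC matches the top strand at positions 2–11, 17–26.
The reverse primer's reverse complement is AGCTTGGC, matching at positions 64–71.
Each forward site pairs with the reverse site to give a product ending at position 71: sizes 70, 55 bp.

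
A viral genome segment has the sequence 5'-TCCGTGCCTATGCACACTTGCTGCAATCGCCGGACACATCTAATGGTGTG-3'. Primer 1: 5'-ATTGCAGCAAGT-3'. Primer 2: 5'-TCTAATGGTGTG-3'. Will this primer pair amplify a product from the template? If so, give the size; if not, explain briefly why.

Primer 1 (ATTGCAGCAAGT) has reverse complement ACTTGCTGCAAT, which matches the top strand at positions 16–27; primer 1 anneals to the top strand there with its 3' end pointing upstream toward position 16.
Primer 2 (TCTAATGGTGTG) matches the top strand directly at positions 39–50; it anneals to the bottom strand with its 3' end pointing downstream toward position 50.
The 3' ends diverge (primer 1 extends toward position 1, primer 2 toward position 50), so the primers never converge on a shared product.

No product — the primers' 3' ends point away from each other.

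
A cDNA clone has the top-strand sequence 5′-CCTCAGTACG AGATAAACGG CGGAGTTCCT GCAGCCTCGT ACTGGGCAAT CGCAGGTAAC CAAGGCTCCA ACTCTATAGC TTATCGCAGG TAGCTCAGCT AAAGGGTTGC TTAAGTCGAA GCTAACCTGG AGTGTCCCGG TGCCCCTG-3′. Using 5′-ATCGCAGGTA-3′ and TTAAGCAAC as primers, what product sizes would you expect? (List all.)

The forward primer ATCGCAGGTA matches the top strand at positions 49–58, 83–92.
The reverse primer's reverse complement is GTTGCTTAA, matching at positions 106–114.
Each forward site pairs with the reverse site to give a product ending at position 114: sizes 66, 32 bp.

66 bp, 32 bp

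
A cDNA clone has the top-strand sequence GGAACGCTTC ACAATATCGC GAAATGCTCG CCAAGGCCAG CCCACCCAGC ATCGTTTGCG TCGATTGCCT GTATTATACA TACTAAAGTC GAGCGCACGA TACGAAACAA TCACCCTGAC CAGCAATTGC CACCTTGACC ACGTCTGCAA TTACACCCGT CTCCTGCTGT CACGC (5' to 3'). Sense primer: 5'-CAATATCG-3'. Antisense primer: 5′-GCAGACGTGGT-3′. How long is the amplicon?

The forward primer matches the template at positions 12–19.
Taking the reverse complement of GCAGACGTGGT gives ACCACGTCTGC, found at positions 138–148 on the template; the primer anneals here to the top strand with its 3' end pointing upstream.
The product runs from position 12 to position 148, so its length is 148 − 12 + 1 = 137 bp.

137 bp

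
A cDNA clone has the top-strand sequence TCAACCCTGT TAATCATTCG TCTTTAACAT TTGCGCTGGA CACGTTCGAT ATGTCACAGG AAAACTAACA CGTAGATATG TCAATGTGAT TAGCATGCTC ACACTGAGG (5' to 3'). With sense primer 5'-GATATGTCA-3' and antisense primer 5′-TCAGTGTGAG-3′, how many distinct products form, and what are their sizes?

The forward primer GATATGTCA matches the top strand at positions 48–56, 75–83.
The reverse primer's reverse complement is CTCACACTGA, matching at positions 98–107.
Each forward site pairs with the reverse site to give a product ending at position 107: sizes 60, 33 bp.

Two products: 60 bp, 33 bp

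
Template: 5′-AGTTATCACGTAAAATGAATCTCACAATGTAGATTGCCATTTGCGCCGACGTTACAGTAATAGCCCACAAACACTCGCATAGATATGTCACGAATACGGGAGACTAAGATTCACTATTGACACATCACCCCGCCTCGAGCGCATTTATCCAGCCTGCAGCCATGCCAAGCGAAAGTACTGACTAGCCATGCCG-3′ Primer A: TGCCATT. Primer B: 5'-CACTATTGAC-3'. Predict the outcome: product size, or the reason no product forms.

No product — both primers anneal to the same strand and extend in the same direction.

Primer A (TGCCATT) matches the top strand at positions 35–41 (3' end points downstream).
Primer B (CACTATTGAC) also matches the top strand directly, at positions 112–121 — its reverse complement GTCAATAGTG is not present.
Both primers anneal to the bottom strand with 3' ends pointing the same way, so neither can prime synthesis back toward the other.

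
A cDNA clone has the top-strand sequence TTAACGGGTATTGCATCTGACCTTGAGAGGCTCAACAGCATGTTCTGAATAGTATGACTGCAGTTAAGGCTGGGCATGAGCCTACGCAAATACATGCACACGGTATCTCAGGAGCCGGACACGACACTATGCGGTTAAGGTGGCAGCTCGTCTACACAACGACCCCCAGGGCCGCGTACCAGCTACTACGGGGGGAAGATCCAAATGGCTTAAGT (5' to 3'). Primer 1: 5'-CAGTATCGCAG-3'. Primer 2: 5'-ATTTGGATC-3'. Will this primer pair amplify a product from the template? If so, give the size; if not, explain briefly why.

No product — primer 1 has no binding site in the template.

Primer 1 (CAGTATCGCAG) does not match the top strand, and its reverse complement CTGCGATACTG does not match either.
With no annealing site for primer 1, no amplification occurs.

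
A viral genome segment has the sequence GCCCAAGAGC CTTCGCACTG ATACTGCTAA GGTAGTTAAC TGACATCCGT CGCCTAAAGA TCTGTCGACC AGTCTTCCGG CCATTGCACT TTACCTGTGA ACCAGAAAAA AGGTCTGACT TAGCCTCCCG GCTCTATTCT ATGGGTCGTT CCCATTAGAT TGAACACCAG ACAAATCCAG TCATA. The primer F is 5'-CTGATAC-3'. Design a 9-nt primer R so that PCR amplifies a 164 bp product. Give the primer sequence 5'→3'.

5'-ACTGGATTT-3'

The forward primer binds at positions 18–24, so a 164 bp product ends at position 18 + 164 − 1 = 181.
The reverse primer anneals to the top strand over positions 173–181, i.e. to AAATCCAGT.
Its sequence written 5'→3' is the reverse complement: ACTGGATTT.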